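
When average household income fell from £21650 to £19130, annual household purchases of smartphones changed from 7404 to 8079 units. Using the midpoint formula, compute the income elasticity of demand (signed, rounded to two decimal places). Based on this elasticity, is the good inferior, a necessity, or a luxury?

-0.71; inferior

%ΔQ = (8079 − 7404)/[( 7404 + 8079)/2] = 675/7741.5 = 0.087192…
%ΔIncome = (19130 − 21650)/[( 21650 + 19130)/2] = -2520/20390 = -0.123589…
E_income = (675/7741.5) / (-2520/20390) = -0.7054…
E_income < 0 ⇒ inferior good.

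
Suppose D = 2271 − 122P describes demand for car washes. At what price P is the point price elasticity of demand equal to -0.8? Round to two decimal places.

Ed = −122P/(2271 − 122P). Set this equal to -0.8:
122P = 0.8·(2271 − 122P) ⇒ 122P(1 + 0.8) = 0.8·2271
P = 0.8·2271 / (122·1.8) = 8.2732…

8.27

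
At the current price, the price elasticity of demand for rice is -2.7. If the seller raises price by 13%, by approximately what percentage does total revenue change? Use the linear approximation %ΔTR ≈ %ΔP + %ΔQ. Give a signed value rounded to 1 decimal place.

%ΔQ ≈ Ed × %ΔP = (-2.7) × (+13%) = -35.1000%
%ΔTR ≈ %ΔP + %ΔQ = (+13%) + (-35.1000%) = -22.1000%

-22.1%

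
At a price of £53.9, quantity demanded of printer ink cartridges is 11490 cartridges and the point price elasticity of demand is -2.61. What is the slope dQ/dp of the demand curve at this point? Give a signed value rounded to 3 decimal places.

-556.380

Ed = (dQ/dp)·(p/Q) ⇒ dQ/dp = Ed·Q/p = (-2.61)·11490/53.9 = -556.38033…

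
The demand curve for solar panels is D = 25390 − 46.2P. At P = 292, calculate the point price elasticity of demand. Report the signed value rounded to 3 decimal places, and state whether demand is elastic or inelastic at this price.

-1.134; elastic

dD/dP = −46.2. At P = 292, D = 25390 − 46.2(292) = 11899.6.
Ed = (dD/dP)·(P/D) = −46.2 × (292/11899.6) = -1.13368…
|Ed| = 1.134 > 1, so demand is elastic.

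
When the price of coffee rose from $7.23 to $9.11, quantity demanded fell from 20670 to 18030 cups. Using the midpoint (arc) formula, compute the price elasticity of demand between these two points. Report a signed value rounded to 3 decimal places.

-0.593

%ΔQ = (18030 − 20670) / [(20670 + 18030)/2] = -2640/19350 = -0.136434…
%ΔP = (9.11 − 7.23) / [(7.23 + 9.11)/2] = 1.88/8.17 = 0.230110…
Arc Ed = %ΔQ / %ΔP = (-2640/19350) / (1.88/8.17) = -0.59290…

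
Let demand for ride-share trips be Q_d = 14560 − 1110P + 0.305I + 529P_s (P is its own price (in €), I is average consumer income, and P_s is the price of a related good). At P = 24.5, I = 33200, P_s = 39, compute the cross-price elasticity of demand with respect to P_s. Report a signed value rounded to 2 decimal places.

At the given values, Q_d = 14560 − 1110(24.5) + 0.305(33200) + 529(39) = 18122.
∂Q_d/∂P_s = 529.
E = (529) × (39/18122) = 1.1384…

1.14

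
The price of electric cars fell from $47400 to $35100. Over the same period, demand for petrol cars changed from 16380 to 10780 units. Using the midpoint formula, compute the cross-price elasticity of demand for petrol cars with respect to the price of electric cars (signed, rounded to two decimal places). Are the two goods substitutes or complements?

1.38; substitutes

%ΔQ_{petrol cars} = (10780 − 16380)/avg = -5600/13580 = -0.412371…
%ΔP_{electric cars} = (35100 − 47400)/avg = -12300/41250 = -0.298181…
E_cross = (-5600/13580) / (-12300/41250) = 1.3829…
E_cross > 0 ⇒ the goods are substitutes.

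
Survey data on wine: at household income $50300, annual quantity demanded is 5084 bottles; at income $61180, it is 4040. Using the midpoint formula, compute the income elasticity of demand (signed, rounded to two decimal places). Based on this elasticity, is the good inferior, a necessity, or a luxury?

%ΔQ = (4040 − 5084)/[( 5084 + 4040)/2] = -1044/4562 = -0.228846…
%ΔIncome = (61180 − 50300)/[( 50300 + 61180)/2] = 10880/55740 = 0.195191…
E_income = (-1044/4562) / (10880/55740) = -1.1724…
E_income < 0 ⇒ inferior good.

-1.17; inferior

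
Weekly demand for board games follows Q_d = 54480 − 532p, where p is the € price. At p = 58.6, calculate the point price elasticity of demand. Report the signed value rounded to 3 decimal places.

dQ_d/dp = −532. At p = 58.6, Q_d = 54480 − 532(58.6) = 23304.8.
Ed = (dQ_d/dp)·(p/Q_d) = −532 × (58.6/23304.8) = -1.33771…

-1.338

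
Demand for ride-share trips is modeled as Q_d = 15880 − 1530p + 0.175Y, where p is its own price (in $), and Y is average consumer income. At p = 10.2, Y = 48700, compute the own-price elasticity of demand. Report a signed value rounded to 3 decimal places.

-1.774

At the given values, Q_d = 15880 − 1530(10.2) + 0.175(48700) = 8796.5.
∂Q_d/∂p = −1530.
E = (-1530) × (10.2/8796.5) = -1.77411…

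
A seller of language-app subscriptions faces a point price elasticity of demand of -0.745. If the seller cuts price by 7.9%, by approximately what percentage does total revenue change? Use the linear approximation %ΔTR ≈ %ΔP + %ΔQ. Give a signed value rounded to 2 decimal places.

-2.01%

%ΔQ ≈ Ed × %ΔP = (-0.745) × (-7.9%) = +5.8855%
%ΔTR ≈ %ΔP + %ΔQ = (-7.9%) + (+5.8855%) = -2.0145%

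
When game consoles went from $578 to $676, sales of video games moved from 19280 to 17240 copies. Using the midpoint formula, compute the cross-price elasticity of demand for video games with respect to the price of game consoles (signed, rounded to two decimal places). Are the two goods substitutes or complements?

-0.71; complements

%ΔQ_{video games} = (17240 − 19280)/avg = -2040/18260 = -0.111719…
%ΔP_{game consoles} = (676 − 578)/avg = 98/627 = 0.156299…
E_cross = (-2040/18260) / (98/627) = -0.7147…
E_cross < 0 ⇒ the goods are complements.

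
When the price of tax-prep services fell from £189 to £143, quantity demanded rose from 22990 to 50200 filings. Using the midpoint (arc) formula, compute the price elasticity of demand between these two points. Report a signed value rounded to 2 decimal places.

-2.68

%ΔQ = (50200 − 22990) / [(22990 + 50200)/2] = 27210/36595 = 0.743544…
%ΔP = (143 − 189) / [(189 + 143)/2] = -46/166 = -0.277108…
Arc Ed = %ΔQ / %ΔP = (27210/36595) / (-46/166) = -2.6832…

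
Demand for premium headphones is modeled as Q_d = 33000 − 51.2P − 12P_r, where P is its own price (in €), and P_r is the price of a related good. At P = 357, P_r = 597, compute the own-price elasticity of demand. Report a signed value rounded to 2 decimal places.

At the given values, Q_d = 33000 − 51.2(357) − 12(597) = 7557.6.
∂Q_d/∂P = −51.2.
E = (-51.2) × (357/7557.6) = -2.4185…

-2.42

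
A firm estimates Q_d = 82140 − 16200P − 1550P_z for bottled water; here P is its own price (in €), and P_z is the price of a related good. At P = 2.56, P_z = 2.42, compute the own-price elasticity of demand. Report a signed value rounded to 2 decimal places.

-1.12

At the given values, Q_d = 82140 − 16200(2.56) − 1550(2.42) = 36917.
∂Q_d/∂P = −16200.
E = (-16200) × (2.56/36917) = -1.1233…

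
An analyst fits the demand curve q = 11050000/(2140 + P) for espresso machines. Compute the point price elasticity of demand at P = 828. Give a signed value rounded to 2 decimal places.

-0.28

dq/dP = −11050000/(2140 + P)² = -1.2544. At P = 828, q = 3723.05.
Ed = (dq/dP)·(P/q) = (-1.2544) × (828/3723.05) = -0.2789…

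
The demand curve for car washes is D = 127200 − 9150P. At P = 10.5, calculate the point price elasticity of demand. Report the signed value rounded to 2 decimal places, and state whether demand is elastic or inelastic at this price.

dD/dP = −9150. At P = 10.5, D = 127200 − 9150(10.5) = 31125.
Ed = (dD/dP)·(P/D) = −9150 × (10.5/31125) = -3.0867…
|Ed| = 3.09 > 1, so demand is elastic.

-3.09; elastic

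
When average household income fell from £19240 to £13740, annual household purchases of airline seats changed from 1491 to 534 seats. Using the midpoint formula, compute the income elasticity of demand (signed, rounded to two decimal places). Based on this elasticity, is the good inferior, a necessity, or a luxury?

2.83; luxury

%ΔQ = (534 − 1491)/[( 1491 + 534)/2] = -957/1012.5 = -0.945185…
%ΔIncome = (13740 − 19240)/[( 19240 + 13740)/2] = -5500/16490 = -0.333535…
E_income = (-957/1012.5) / (-5500/16490) = 2.8338…
E_income > 1 ⇒ normal good, luxury.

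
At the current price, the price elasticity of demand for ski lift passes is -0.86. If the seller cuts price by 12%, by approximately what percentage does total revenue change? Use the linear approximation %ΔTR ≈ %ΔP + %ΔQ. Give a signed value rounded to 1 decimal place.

-1.7%

%ΔQ ≈ Ed × %ΔP = (-0.86) × (-12%) = +10.3200%
%ΔTR ≈ %ΔP + %ΔQ = (-12%) + (+10.3200%) = -1.6800%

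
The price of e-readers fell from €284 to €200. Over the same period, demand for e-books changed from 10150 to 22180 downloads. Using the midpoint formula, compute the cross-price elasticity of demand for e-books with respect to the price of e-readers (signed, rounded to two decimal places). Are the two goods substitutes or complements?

-2.14; complements

%ΔQ_{e-books} = (22180 − 10150)/avg = 12030/16165 = 0.744200…
%ΔP_{e-readers} = (200 − 284)/avg = -84/242 = -0.347107…
E_cross = (12030/16165) / (-84/242) = -2.1440…
E_cross < 0 ⇒ the goods are complements.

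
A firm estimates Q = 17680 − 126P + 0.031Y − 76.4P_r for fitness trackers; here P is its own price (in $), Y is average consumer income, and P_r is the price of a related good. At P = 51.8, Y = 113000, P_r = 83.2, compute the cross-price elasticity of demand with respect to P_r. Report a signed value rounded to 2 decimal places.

-0.77

At the given values, Q = 17680 − 126(51.8) + 0.031(113000) − 76.4(83.2) = 8299.72.
∂Q/∂P_r = -76.4.
E = (-76.4) × (83.2/8299.72) = -0.7658…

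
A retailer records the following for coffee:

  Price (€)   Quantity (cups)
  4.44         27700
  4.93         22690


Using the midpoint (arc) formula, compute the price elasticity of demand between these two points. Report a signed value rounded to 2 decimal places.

-1.90

%ΔQ = (22690 − 27700) / [(27700 + 22690)/2] = -5010/25195 = -0.198848…
%ΔP = (4.93 − 4.44) / [(4.44 + 4.93)/2] = 0.49/4.685 = 0.104589…
Arc Ed = %ΔQ / %ΔP = (-5010/25195) / (0.49/4.685) = -1.9012…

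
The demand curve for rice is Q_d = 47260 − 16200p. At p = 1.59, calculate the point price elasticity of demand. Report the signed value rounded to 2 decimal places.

dQ_d/dp = −16200. At p = 1.59, Q_d = 47260 − 16200(1.59) = 21502.
Ed = (dQ_d/dp)·(p/Q_d) = −16200 × (1.59/21502) = -1.1979…

-1.20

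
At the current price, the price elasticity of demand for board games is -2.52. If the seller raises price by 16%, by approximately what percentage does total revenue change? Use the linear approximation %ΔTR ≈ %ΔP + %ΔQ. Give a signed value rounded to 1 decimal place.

-24.3%

%ΔQ ≈ Ed × %ΔP = (-2.52) × (+16%) = -40.3200%
%ΔTR ≈ %ΔP + %ΔQ = (+16%) + (-40.3200%) = -24.3200%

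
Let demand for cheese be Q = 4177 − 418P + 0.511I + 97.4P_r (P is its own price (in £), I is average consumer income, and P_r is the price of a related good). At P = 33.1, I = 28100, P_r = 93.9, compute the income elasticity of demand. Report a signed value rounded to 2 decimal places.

1.04

At the given values, Q = 4177 − 418(33.1) + 0.511(28100) + 97.4(93.9) = 13846.16.
∂Q/∂I = 0.511.
E = (0.511) × (28100/13846.16) = 1.0370…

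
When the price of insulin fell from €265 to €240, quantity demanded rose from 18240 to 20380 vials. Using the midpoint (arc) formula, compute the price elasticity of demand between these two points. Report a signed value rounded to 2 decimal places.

-1.12

%ΔQ = (20380 − 18240) / [(18240 + 20380)/2] = 2140/19310 = 0.110823…
%ΔP = (240 − 265) / [(265 + 240)/2] = -25/252.5 = -0.099009…
Arc Ed = %ΔQ / %ΔP = (2140/19310) / (-25/252.5) = -1.1193…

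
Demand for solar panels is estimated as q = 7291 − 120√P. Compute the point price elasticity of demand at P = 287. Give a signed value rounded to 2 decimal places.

dq/dP = −120/(2√P) = -3.54169. At P = 287, q = 5258.07.
Ed = (dq/dP)·(P/q) = (-3.54169) × (287/5258.07) = -0.1933…

-0.19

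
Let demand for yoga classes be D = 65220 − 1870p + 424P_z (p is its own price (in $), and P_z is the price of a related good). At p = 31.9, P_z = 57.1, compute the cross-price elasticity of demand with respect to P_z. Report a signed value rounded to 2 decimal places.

0.81

At the given values, D = 65220 − 1870(31.9) + 424(57.1) = 29777.4.
∂D/∂P_z = 424.
E = (424) × (57.1/29777.4) = 0.8130…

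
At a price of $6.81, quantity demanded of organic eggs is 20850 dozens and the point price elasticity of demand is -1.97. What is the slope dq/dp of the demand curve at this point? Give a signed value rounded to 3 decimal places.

Ed = (dq/dp)·(p/q) ⇒ dq/dp = Ed·q/p = (-1.97)·20850/6.81 = -6031.49779…

-6031.498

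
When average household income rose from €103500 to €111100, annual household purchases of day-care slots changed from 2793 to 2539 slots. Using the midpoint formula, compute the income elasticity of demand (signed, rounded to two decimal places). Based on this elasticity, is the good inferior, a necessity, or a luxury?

-1.35; inferior

%ΔQ = (2539 − 2793)/[( 2793 + 2539)/2] = -254/2666 = -0.095273…
%ΔIncome = (111100 − 103500)/[( 103500 + 111100)/2] = 7600/107300 = 0.070829…
E_income = (-254/2666) / (7600/107300) = -1.3451…
E_income < 0 ⇒ inferior good.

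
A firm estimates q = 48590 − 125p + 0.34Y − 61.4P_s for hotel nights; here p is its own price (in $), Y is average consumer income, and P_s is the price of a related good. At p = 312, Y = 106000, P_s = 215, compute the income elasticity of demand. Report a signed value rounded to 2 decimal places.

At the given values, q = 48590 − 125(312) + 0.34(106000) − 61.4(215) = 32429.
∂q/∂Y = 0.34.
E = (0.34) × (106000/32429) = 1.1113…

1.11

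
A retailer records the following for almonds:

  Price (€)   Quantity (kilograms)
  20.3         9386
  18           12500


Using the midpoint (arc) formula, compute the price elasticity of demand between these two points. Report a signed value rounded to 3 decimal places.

%ΔQ = (12500 − 9386) / [(9386 + 12500)/2] = 3114/10943 = 0.284565…
%ΔP = (18 − 20.3) / [(20.3 + 18)/2] = -2.3/19.15 = -0.120104…
Arc Ed = %ΔQ / %ΔP = (3114/10943) / (-2.3/19.15) = -2.36931…

-2.369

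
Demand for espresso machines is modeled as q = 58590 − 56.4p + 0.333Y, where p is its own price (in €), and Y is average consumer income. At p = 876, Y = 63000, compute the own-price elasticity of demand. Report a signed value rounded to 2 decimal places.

At the given values, q = 58590 − 56.4(876) + 0.333(63000) = 30162.6.
∂q/∂p = −56.4.
E = (-56.4) × (876/30162.6) = -1.6380…

-1.64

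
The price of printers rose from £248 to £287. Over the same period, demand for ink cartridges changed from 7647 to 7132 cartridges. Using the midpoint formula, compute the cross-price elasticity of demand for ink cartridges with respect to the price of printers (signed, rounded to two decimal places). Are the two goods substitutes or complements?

%ΔQ_{ink cartridges} = (7132 − 7647)/avg = -515/7389.5 = -0.069693…
%ΔP_{printers} = (287 − 248)/avg = 39/267.5 = 0.145794…
E_cross = (-515/7389.5) / (39/267.5) = -0.4780…
E_cross < 0 ⇒ the goods are complements.

-0.48; complements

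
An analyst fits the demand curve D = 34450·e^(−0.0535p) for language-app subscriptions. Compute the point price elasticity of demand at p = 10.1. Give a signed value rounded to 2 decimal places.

dD/dp = −0.0535·D = -1073.67. At p = 10.1, D = 20068.7.
Ed = (dD/dp)·(p/D) = (-1073.67) × (10.1/20068.7) = -0.5403…

-0.54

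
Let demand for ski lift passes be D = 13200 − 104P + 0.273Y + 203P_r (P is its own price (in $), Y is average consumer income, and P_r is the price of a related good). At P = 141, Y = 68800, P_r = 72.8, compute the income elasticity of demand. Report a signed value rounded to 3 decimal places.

0.585

At the given values, D = 13200 − 104(141) + 0.273(68800) + 203(72.8) = 32096.8.
∂D/∂Y = 0.273.
E = (0.273) × (68800/32096.8) = 0.58517…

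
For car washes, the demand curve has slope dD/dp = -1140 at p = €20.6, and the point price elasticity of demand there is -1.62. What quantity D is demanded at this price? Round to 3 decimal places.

Ed = (dD/dp)·(p/D) ⇒ D = (dD/dp)·p/Ed = (-1140)·20.6/(-1.62) = 14496.29629…

14496.296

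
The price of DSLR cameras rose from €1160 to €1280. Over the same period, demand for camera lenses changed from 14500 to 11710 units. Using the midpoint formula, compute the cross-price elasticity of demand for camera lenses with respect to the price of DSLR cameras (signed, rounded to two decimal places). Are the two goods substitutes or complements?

%ΔQ_{camera lenses} = (11710 − 14500)/avg = -2790/13105 = -0.212895…
%ΔP_{DSLR cameras} = (1280 − 1160)/avg = 120/1220 = 0.098360…
E_cross = (-2790/13105) / (120/1220) = -2.1644…
E_cross < 0 ⇒ the goods are complements.

-2.16; complements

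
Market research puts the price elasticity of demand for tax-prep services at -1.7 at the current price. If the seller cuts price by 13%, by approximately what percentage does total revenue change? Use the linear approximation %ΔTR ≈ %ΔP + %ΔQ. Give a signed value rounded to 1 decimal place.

+9.1%

%ΔQ ≈ Ed × %ΔP = (-1.7) × (-13%) = +22.1000%
%ΔTR ≈ %ΔP + %ΔQ = (-13%) + (+22.1000%) = +9.1000%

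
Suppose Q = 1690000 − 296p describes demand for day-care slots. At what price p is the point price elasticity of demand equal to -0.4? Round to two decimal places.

Ed = −296p/(1690000 − 296p). Set this equal to -0.4:
296p = 0.4·(1690000 − 296p) ⇒ 296p(1 + 0.4) = 0.4·1690000
p = 0.4·1690000 / (296·1.4) = 1631.2741…

1631.27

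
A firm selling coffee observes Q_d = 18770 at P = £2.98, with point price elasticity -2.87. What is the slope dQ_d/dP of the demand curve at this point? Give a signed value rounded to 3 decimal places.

-18077.148

Ed = (dQ_d/dP)·(P/Q_d) ⇒ dQ_d/dP = Ed·Q_d/P = (-2.87)·18770/2.98 = -18077.14765…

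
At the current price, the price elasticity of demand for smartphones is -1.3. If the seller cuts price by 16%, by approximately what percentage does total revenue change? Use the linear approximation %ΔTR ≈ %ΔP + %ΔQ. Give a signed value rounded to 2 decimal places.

+4.80%

%ΔQ ≈ Ed × %ΔP = (-1.3) × (-16%) = +20.8000%
%ΔTR ≈ %ΔP + %ΔQ = (-16%) + (+20.8000%) = +4.8000%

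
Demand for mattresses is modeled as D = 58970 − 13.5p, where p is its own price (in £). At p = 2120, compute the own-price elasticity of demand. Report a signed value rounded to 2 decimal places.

-0.94

At the given values, D = 58970 − 13.5(2120) = 30350.
∂D/∂p = −13.5.
E = (-13.5) × (2120/30350) = -0.9429…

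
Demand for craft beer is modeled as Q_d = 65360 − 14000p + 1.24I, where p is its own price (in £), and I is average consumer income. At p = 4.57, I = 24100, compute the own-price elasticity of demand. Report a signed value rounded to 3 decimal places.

At the given values, Q_d = 65360 − 14000(4.57) + 1.24(24100) = 31264.
∂Q_d/∂p = −14000.
E = (-14000) × (4.57/31264) = -2.04644…

-2.046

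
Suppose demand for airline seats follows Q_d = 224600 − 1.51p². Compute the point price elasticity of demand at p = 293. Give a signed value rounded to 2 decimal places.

-2.73

dQ_d/dp = −2·1.51·p = -884.86. At p = 293, Q_d = 94968.01.
Ed = (dQ_d/dp)·(p/Q_d) = (-884.86) × (293/94968.01) = -2.7300…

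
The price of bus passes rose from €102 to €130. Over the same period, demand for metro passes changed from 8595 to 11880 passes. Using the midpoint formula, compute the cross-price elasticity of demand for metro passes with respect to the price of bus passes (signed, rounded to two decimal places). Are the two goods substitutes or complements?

1.33; substitutes

%ΔQ_{metro passes} = (11880 − 8595)/avg = 3285/10237.5 = 0.320879…
%ΔP_{bus passes} = (130 − 102)/avg = 28/116 = 0.241379…
E_cross = (3285/10237.5) / (28/116) = 1.3293…
E_cross > 0 ⇒ the goods are substitutes.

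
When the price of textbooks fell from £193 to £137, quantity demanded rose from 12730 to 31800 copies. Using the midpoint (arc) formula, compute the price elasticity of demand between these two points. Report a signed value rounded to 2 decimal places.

%ΔQ = (31800 − 12730) / [(12730 + 31800)/2] = 19070/22265 = 0.856501…
%ΔP = (137 − 193) / [(193 + 137)/2] = -56/165 = -0.339393…
Arc Ed = %ΔQ / %ΔP = (19070/22265) / (-56/165) = -2.5236…

-2.52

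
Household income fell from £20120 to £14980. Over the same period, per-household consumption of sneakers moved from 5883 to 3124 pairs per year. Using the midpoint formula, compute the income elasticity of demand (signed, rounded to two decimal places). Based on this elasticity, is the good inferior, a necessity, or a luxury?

%ΔQ = (3124 − 5883)/[( 5883 + 3124)/2] = -2759/4503.5 = -0.612634…
%ΔIncome = (14980 − 20120)/[( 20120 + 14980)/2] = -5140/17550 = -0.292877…
E_income = (-2759/4503.5) / (-5140/17550) = 2.0917…
E_income > 1 ⇒ normal good, luxury.

2.09; luxury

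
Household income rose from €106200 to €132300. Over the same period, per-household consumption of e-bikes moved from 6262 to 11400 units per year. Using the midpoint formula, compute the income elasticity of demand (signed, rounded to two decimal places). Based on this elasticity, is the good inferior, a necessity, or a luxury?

2.66; luxury

%ΔQ = (11400 − 6262)/[( 6262 + 11400)/2] = 5138/8831 = 0.581814…
%ΔIncome = (132300 − 106200)/[( 106200 + 132300)/2] = 26100/119250 = 0.218867…
E_income = (5138/8831) / (26100/119250) = 2.6582…
E_income > 1 ⇒ normal good, luxury.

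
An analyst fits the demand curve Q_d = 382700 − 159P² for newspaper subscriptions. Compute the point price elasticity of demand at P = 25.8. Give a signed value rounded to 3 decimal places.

-0.765

dQ_d/dP = −2·159·P = -8204.4. At P = 25.8, Q_d = 276863.24.
Ed = (dQ_d/dP)·(P/Q_d) = (-8204.4) × (25.8/276863.24) = -0.76454…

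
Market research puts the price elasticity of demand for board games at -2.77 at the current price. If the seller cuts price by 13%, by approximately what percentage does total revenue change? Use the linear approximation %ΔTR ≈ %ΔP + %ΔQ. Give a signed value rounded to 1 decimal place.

+23.0%

%ΔQ ≈ Ed × %ΔP = (-2.77) × (-13%) = +36.0100%
%ΔTR ≈ %ΔP + %ΔQ = (-13%) + (+36.0100%) = +23.0100%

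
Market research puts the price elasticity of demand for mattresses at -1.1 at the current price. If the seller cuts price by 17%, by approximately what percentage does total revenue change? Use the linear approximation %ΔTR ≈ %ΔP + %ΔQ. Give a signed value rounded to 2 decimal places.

%ΔQ ≈ Ed × %ΔP = (-1.1) × (-17%) = +18.7000%
%ΔTR ≈ %ΔP + %ΔQ = (-17%) + (+18.7000%) = +1.7000%

+1.70%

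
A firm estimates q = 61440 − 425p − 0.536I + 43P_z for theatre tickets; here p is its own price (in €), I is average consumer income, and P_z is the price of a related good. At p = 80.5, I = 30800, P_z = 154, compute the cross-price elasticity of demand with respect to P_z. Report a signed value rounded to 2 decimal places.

0.38

At the given values, q = 61440 − 425(80.5) − 0.536(30800) + 43(154) = 17340.7.
∂q/∂P_z = 43.
E = (43) × (154/17340.7) = 0.3818…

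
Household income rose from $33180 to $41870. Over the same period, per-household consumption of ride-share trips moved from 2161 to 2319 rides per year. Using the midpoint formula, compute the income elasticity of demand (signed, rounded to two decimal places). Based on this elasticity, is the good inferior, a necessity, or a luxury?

%ΔQ = (2319 − 2161)/[( 2161 + 2319)/2] = 158/2240 = 0.070535…
%ΔIncome = (41870 − 33180)/[( 33180 + 41870)/2] = 8690/37525 = 0.231578…
E_income = (158/2240) / (8690/37525) = 0.3045…
0 < E_income < 1 ⇒ normal good, necessity.

0.30; necessity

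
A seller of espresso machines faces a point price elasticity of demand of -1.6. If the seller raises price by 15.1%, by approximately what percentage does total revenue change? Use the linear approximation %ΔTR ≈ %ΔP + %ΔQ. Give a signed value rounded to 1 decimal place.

%ΔQ ≈ Ed × %ΔP = (-1.6) × (+15.1%) = -24.1600%
%ΔTR ≈ %ΔP + %ΔQ = (+15.1%) + (-24.1600%) = -9.0600%

-9.1%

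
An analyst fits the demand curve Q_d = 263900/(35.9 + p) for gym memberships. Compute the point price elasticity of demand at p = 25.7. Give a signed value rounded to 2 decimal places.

-0.42

dQ_d/dp = −263900/(35.9 + p)² = -69.5469. At p = 25.7, Q_d = 4284.09.
Ed = (dQ_d/dp)·(p/Q_d) = (-69.5469) × (25.7/4284.09) = -0.4172…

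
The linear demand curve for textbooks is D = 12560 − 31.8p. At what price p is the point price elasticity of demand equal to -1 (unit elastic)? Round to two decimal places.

197.48

Ed = −31.8p/(12560 − 31.8p). Set this equal to -1:
31.8p = 1·(12560 − 31.8p) ⇒ 31.8p(1 + 1) = 1·12560
p = 1·12560 / (31.8·2) = 197.4842…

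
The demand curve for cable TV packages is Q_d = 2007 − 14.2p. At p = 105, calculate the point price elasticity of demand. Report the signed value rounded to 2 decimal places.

dQ_d/dp = −14.2. At p = 105, Q_d = 2007 − 14.2(105) = 516.
Ed = (dQ_d/dp)·(p/Q_d) = −14.2 × (105/516) = -2.8895…

-2.89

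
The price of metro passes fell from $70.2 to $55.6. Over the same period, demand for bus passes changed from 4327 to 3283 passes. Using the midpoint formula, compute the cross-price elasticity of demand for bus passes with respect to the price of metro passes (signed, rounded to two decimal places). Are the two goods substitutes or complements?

%ΔQ_{bus passes} = (3283 − 4327)/avg = -1044/3805 = -0.274375…
%ΔP_{metro passes} = (55.6 − 70.2)/avg = -14.6/62.9 = -0.232114…
E_cross = (-1044/3805) / (-14.6/62.9) = 1.1820…
E_cross > 0 ⇒ the goods are substitutes.

1.18; substitutes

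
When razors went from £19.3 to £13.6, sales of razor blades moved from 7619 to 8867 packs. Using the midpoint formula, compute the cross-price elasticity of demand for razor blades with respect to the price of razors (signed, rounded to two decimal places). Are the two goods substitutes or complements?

%ΔQ_{razor blades} = (8867 − 7619)/avg = 1248/8243 = 0.151401…
%ΔP_{razors} = (13.6 − 19.3)/avg = -5.7/16.45 = -0.346504…
E_cross = (1248/8243) / (-5.7/16.45) = -0.4369…
E_cross < 0 ⇒ the goods are complements.

-0.44; complements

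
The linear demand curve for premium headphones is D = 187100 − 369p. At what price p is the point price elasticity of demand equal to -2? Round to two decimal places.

338.03

Ed = −369p/(187100 − 369p). Set this equal to -2:
369p = 2·(187100 − 369p) ⇒ 369p(1 + 2) = 2·187100
p = 2·187100 / (369·3) = 338.0307…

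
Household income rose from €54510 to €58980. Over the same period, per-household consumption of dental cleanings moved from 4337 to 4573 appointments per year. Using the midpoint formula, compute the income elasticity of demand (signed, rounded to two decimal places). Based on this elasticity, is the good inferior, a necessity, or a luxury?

%ΔQ = (4573 − 4337)/[( 4337 + 4573)/2] = 236/4455 = 0.052974…
%ΔIncome = (58980 − 54510)/[( 54510 + 58980)/2] = 4470/56745 = 0.078773…
E_income = (236/4455) / (4470/56745) = 0.6724…
0 < E_income < 1 ⇒ normal good, necessity.

0.67; necessity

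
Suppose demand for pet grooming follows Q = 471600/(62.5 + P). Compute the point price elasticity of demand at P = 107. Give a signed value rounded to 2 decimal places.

dQ/dP = −471600/(62.5 + P)² = -16.4148. At P = 107, Q = 2782.3.
Ed = (dQ/dP)·(P/Q) = (-16.4148) × (107/2782.3) = -0.6312…

-0.63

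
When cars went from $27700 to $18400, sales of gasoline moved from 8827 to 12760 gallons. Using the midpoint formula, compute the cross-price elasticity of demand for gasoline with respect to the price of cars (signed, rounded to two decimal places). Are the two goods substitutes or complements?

%ΔQ_{gasoline} = (12760 − 8827)/avg = 3933/10793.5 = 0.364385…
%ΔP_{cars} = (18400 − 27700)/avg = -9300/23050 = -0.403470…
E_cross = (3933/10793.5) / (-9300/23050) = -0.9031…
E_cross < 0 ⇒ the goods are complements.

-0.90; complements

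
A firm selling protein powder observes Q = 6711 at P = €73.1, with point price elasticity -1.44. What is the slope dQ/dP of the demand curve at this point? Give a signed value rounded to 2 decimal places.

-132.20

Ed = (dQ/dP)·(P/Q) ⇒ dQ/dP = Ed·Q/P = (-1.44)·6711/73.1 = -132.2002…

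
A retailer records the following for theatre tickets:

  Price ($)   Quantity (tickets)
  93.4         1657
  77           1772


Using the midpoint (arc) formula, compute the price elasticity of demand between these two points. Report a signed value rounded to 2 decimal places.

%ΔQ = (1772 − 1657) / [(1657 + 1772)/2] = 115/1714.5 = 0.067074…
%ΔP = (77 − 93.4) / [(93.4 + 77)/2] = -16.4/85.2 = -0.192488…
Arc Ed = %ΔQ / %ΔP = (115/1714.5) / (-16.4/85.2) = -0.3484…

-0.35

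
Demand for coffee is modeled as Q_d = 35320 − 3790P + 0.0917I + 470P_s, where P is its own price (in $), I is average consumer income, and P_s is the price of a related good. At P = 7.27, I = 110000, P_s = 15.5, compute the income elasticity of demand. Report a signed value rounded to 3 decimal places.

At the given values, Q_d = 35320 − 3790(7.27) + 0.0917(110000) + 470(15.5) = 25138.7.
∂Q_d/∂I = 0.0917.
E = (0.0917) × (110000/25138.7) = 0.40125…

0.401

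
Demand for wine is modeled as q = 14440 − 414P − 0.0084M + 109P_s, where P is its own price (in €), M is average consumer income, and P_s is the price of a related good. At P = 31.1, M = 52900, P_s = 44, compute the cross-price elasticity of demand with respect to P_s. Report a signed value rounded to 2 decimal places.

At the given values, q = 14440 − 414(31.1) − 0.0084(52900) + 109(44) = 5916.24.
∂q/∂P_s = 109.
E = (109) × (44/5916.24) = 0.8106…

0.81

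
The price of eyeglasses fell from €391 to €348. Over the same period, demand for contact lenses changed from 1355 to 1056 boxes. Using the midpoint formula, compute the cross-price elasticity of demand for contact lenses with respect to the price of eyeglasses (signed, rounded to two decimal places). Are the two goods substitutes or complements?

2.13; substitutes

%ΔQ_{contact lenses} = (1056 − 1355)/avg = -299/1205.5 = -0.248029…
%ΔP_{eyeglasses} = (348 − 391)/avg = -43/369.5 = -0.116373…
E_cross = (-299/1205.5) / (-43/369.5) = 2.1313…
E_cross > 0 ⇒ the goods are substitutes.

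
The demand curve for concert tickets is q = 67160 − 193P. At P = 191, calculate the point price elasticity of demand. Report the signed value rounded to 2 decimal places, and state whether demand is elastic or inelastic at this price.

dq/dP = −193. At P = 191, q = 67160 − 193(191) = 30297.
Ed = (dq/dP)·(P/q) = −193 × (191/30297) = -1.2167…
|Ed| = 1.22 > 1, so demand is elastic.

-1.22; elastic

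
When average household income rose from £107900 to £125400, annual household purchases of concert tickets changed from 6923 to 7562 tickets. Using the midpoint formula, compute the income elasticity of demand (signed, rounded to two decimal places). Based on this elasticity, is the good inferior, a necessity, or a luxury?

0.59; necessity

%ΔQ = (7562 − 6923)/[( 6923 + 7562)/2] = 639/7242.5 = 0.088229…
%ΔIncome = (125400 − 107900)/[( 107900 + 125400)/2] = 17500/116650 = 0.150021…
E_income = (639/7242.5) / (17500/116650) = 0.5881…
0 < E_income < 1 ⇒ normal good, necessity.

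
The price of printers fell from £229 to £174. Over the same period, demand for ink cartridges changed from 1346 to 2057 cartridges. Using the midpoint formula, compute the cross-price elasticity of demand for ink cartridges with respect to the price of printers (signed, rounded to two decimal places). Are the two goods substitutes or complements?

%ΔQ_{ink cartridges} = (2057 − 1346)/avg = 711/1701.5 = 0.417866…
%ΔP_{printers} = (174 − 229)/avg = -55/201.5 = -0.272952…
E_cross = (711/1701.5) / (-55/201.5) = -1.5309…
E_cross < 0 ⇒ the goods are complements.

-1.53; complements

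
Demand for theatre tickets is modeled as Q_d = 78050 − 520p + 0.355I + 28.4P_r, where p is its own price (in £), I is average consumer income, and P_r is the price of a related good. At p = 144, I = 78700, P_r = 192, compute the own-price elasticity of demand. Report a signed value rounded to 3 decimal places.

At the given values, Q_d = 78050 − 520(144) + 0.355(78700) + 28.4(192) = 36561.3.
∂Q_d/∂p = −520.
E = (-520) × (144/36561.3) = -2.04806…

-2.048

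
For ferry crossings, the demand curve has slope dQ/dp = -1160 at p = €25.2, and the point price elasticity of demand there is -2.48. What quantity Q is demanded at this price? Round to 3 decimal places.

11787.097

Ed = (dQ/dp)·(p/Q) ⇒ Q = (dQ/dp)·p/Ed = (-1160)·25.2/(-2.48) = 11787.09677…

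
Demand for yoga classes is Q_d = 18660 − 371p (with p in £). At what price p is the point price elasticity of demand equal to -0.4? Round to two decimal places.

Ed = −371p/(18660 − 371p). Set this equal to -0.4:
371p = 0.4·(18660 − 371p) ⇒ 371p(1 + 0.4) = 0.4·18660
p = 0.4·18660 / (371·1.4) = 14.3704…

14.37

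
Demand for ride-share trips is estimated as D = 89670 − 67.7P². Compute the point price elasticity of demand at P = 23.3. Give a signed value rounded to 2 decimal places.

dD/dP = −2·67.7·P = -3154.82. At P = 23.3, D = 52916.347.
Ed = (dD/dP)·(P/D) = (-3154.82) × (23.3/52916.347) = -1.3891…

-1.39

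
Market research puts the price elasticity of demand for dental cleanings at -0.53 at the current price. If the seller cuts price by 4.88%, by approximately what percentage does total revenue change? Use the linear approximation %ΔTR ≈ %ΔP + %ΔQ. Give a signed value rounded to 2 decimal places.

%ΔQ ≈ Ed × %ΔP = (-0.53) × (-4.88%) = +2.5864%
%ΔTR ≈ %ΔP + %ΔQ = (-4.88%) + (+2.5864%) = -2.2936%

-2.29%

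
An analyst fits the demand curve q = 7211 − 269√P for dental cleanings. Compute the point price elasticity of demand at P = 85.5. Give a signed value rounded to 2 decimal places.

-0.26

dq/dP = −269/(2√P) = -14.5459. At P = 85.5, q = 4723.66.
Ed = (dq/dP)·(P/q) = (-14.5459) × (85.5/4723.66) = -0.2632…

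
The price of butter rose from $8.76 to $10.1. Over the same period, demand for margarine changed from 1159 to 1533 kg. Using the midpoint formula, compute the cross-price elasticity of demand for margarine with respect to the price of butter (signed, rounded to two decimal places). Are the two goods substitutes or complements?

1.96; substitutes

%ΔQ_{margarine} = (1533 − 1159)/avg = 374/1346 = 0.277860…
%ΔP_{butter} = (10.1 − 8.76)/avg = 1.34/9.43 = 0.142099…
E_cross = (374/1346) / (1.34/9.43) = 1.9553…
E_cross > 0 ⇒ the goods are substitutes.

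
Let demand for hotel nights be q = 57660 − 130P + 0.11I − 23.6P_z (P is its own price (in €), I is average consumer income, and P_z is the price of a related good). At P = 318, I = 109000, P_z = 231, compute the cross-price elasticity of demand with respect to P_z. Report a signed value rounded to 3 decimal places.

-0.238

At the given values, q = 57660 − 130(318) + 0.11(109000) − 23.6(231) = 22858.4.
∂q/∂P_z = -23.6.
E = (-23.6) × (231/22858.4) = -0.23849…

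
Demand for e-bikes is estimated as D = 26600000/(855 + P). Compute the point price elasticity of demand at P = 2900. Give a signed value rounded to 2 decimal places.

dD/dP = −26600000/(855 + P)² = -1.88652. At P = 2900, D = 7083.89.
Ed = (dD/dP)·(P/D) = (-1.88652) × (2900/7083.89) = -0.7723…

-0.77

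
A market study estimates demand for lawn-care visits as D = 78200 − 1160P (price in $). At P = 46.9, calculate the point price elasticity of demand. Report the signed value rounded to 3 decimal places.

-2.286

dD/dP = −1160. At P = 46.9, D = 78200 − 1160(46.9) = 23796.
Ed = (dD/dP)·(P/D) = −1160 × (46.9/23796) = -2.28626…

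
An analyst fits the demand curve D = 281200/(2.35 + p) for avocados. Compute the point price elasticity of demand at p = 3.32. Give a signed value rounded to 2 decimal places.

-0.59

dD/dp = −281200/(2.35 + p)² = -8746.8. At p = 3.32, D = 49594.4.
Ed = (dD/dp)·(p/D) = (-8746.8) × (3.32/49594.4) = -0.5855…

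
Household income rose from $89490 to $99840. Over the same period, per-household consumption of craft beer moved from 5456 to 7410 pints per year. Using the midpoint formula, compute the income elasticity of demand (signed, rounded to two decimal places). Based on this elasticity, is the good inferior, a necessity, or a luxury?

%ΔQ = (7410 − 5456)/[( 5456 + 7410)/2] = 1954/6433 = 0.303746…
%ΔIncome = (99840 − 89490)/[( 89490 + 99840)/2] = 10350/94665 = 0.109332…
E_income = (1954/6433) / (10350/94665) = 2.7781…
E_income > 1 ⇒ normal good, luxury.

2.78; luxury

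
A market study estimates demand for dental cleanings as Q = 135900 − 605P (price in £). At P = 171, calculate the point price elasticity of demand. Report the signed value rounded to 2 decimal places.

-3.19

dQ/dP = −605. At P = 171, Q = 135900 − 605(171) = 32445.
Ed = (dQ/dP)·(P/Q) = −605 × (171/32445) = -3.1886…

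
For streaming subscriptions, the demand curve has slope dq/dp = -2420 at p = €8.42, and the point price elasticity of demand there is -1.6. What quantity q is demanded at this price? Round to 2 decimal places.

12735.25

Ed = (dq/dp)·(p/q) ⇒ q = (dq/dp)·p/Ed = (-2420)·8.42/(-1.6) = 12735.25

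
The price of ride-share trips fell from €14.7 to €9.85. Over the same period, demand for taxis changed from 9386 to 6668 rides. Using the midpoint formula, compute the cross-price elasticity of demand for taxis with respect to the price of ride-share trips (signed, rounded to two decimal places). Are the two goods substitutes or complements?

%ΔQ_{taxis} = (6668 − 9386)/avg = -2718/8027 = -0.338607…
%ΔP_{ride-share trips} = (9.85 − 14.7)/avg = -4.85/12.275 = -0.395112…
E_cross = (-2718/8027) / (-4.85/12.275) = 0.8569…
E_cross > 0 ⇒ the goods are substitutes.

0.86; substitutes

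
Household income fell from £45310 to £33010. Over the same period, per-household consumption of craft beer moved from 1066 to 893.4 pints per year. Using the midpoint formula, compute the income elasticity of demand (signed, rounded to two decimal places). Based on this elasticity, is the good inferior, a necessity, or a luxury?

%ΔQ = (893.4 − 1066)/[( 1066 + 893.4)/2] = -172.6/979.7 = -0.176176…
%ΔIncome = (33010 − 45310)/[( 45310 + 33010)/2] = -12300/39160 = -0.314096…
E_income = (-172.6/979.7) / (-12300/39160) = 0.5608…
0 < E_income < 1 ⇒ normal good, necessity.

0.56; necessity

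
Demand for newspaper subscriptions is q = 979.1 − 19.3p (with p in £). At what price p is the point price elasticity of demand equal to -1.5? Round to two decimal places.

Ed = −19.3p/(979.1 − 19.3p). Set this equal to -1.5:
19.3p = 1.5·(979.1 − 19.3p) ⇒ 19.3p(1 + 1.5) = 1.5·979.1
p = 1.5·979.1 / (19.3·2.5) = 30.4383…

30.44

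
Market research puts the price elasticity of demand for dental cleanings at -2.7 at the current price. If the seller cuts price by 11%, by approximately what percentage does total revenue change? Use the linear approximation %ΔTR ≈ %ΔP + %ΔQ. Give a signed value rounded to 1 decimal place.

%ΔQ ≈ Ed × %ΔP = (-2.7) × (-11%) = +29.7000%
%ΔTR ≈ %ΔP + %ΔQ = (-11%) + (+29.7000%) = +18.7000%

+18.7%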